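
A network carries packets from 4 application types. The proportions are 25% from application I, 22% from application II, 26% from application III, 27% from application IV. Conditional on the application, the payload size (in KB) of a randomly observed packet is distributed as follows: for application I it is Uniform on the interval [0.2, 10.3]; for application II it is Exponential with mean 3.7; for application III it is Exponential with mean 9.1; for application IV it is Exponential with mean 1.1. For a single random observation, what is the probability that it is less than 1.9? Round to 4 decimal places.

Conditional on each application, P(X < 1.9): I: 0.168317; II: 0.401611; III: 0.188435; IV: 0.822231.
By total probability, P(X < 1.9) = 0.25·0.168317 + 0.22·0.401611 + 0.26·0.188435 + 0.27·0.822231 = 0.401429.

0.4014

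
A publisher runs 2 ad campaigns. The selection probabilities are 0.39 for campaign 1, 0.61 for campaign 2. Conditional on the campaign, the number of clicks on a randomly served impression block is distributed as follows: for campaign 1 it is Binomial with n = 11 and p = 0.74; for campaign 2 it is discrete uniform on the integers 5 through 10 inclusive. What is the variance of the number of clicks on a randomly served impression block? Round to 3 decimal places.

Per component, 1: μ=8.14, E[X²]=68.376; 2: μ=7.5, E[X²]=59.1667.
E[X] = 0.39·8.14 + 0.61·7.5 = 7.7496.
E[X²] = 0.39·68.376 + 0.61·59.1667 = 62.7583.
Var(X) = E[X²] − (E[X])² = 62.7583 − 60.0563 = 2.70201.

2.702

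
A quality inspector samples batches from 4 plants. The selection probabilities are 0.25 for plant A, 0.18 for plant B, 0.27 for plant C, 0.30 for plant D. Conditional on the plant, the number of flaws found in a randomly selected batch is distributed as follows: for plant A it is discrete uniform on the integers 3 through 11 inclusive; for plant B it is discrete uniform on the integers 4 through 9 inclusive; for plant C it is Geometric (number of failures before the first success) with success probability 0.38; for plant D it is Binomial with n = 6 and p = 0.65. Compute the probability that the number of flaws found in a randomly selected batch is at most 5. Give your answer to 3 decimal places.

0.675

Conditional on each plant, P(X ≤ 5): A: 0.333333; B: 0.333333; C: 0.9432; D: 0.924581.
By total probability, P(X ≤ 5) = 0.25·0.333333 + 0.18·0.333333 + 0.27·0.9432 + 0.3·0.924581 = 0.675372.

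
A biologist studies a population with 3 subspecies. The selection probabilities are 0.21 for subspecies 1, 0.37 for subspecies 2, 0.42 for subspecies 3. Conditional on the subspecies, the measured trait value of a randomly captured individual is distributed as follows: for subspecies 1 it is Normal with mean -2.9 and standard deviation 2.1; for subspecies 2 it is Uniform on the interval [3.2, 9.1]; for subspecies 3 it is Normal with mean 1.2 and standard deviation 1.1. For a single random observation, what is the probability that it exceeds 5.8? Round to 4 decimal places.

0.2070

Conditional on each subspecies, P(X > 5.8): 1: 1.71503e-05; 2: 0.559322; 3: 1.44594e-05.
By total probability, P(X > 5.8) = 0.21·1.71503e-05 + 0.37·0.559322 + 0.42·1.44594e-05 = 0.206959.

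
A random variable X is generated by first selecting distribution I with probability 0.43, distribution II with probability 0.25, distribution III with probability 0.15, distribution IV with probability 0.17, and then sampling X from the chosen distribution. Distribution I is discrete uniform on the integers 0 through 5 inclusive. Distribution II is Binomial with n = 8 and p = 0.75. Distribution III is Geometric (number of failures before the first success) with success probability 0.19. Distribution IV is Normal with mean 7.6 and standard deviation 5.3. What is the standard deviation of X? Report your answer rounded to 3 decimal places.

3.701

Per component, I: μ=2.5, E[X²]=9.16667; II: μ=6, E[X²]=37.5; III: μ=4.26316, E[X²]=40.6122; IV: μ=7.6, E[X²]=85.85.
E[X] = 0.43·2.5 + 0.25·6 + 0.15·4.26316 + 0.17·7.6 = 4.50647.
E[X²] = 0.43·9.16667 + 0.25·37.5 + 0.15·40.6122 + 0.17·85.85 = 34.003.
Var(X) = E[X²] − (E[X])² = 34.003 − 20.3083 = 13.6947.
SD(X) = √13.6947 = 3.70063.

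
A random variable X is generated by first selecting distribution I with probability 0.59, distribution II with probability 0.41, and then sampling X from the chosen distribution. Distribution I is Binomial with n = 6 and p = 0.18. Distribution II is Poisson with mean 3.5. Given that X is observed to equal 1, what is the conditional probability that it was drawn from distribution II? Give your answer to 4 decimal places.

0.1550

Likelihoods P(X=1 | ·): I: 0.400399; II: 0.105691.
Posterior ∝ prior × likelihood. Numerator for II: 0.41·0.105691 = 0.0433332.
Normalizing constant: 0.59·0.400399 + 0.41·0.105691 = 0.279569.
P(II | observation) = 0.0433332 / 0.279569 = 0.155.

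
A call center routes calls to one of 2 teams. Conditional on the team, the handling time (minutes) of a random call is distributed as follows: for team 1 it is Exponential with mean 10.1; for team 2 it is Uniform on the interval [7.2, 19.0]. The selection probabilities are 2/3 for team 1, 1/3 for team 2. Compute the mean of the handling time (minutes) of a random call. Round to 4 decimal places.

11.1000

Component means — 1: 10.1; 2: 13.1.
E[X] = 0.666667·10.1 + 0.333333·13.1 = 11.1.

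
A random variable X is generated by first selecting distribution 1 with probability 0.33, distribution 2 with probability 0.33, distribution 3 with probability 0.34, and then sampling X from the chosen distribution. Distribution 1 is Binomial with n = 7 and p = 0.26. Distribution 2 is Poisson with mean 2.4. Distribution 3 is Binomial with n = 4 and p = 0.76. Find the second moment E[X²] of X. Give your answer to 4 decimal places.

7.6205

For each component E[X²] = Var + (mean)², giving 1: 4.6592; 2: 8.16; 3: 9.9712.
Overall E[X²] = 0.33·4.6592 + 0.33·8.16 + 0.34·9.9712 = 7.62054.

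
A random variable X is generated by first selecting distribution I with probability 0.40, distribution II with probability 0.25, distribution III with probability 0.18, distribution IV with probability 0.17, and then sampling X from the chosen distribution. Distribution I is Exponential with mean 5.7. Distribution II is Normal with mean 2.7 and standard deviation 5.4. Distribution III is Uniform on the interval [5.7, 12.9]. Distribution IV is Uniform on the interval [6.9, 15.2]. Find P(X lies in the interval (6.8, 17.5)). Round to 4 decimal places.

0.4805

Conditional on each component, P(6.8 < X < 17.5): I: 0.256902; II: 0.220784; III: 0.847222; IV: 1.
By total probability, P(6.8 < X < 17.5) = 0.4·0.256902 + 0.25·0.220784 + 0.18·0.847222 + 0.17·1 = 0.480457.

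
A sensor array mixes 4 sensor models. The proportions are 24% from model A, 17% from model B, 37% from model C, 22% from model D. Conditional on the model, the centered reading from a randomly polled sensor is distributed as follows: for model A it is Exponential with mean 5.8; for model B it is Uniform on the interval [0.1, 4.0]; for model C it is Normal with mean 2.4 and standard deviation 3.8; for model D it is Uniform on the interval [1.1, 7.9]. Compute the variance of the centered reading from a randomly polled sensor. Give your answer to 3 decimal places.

Per component, A: μ=5.8, E[X²]=67.28; B: μ=2.05, E[X²]=5.47; C: μ=2.4, E[X²]=20.2; D: μ=4.5, E[X²]=24.1033.
E[X] = 0.24·5.8 + 0.17·2.05 + 0.37·2.4 + 0.22·4.5 = 3.6185.
E[X²] = 0.24·67.28 + 0.17·5.47 + 0.37·20.2 + 0.22·24.1033 = 29.8538.
Var(X) = E[X²] − (E[X])² = 29.8538 − 13.0935 = 16.7603.

16.760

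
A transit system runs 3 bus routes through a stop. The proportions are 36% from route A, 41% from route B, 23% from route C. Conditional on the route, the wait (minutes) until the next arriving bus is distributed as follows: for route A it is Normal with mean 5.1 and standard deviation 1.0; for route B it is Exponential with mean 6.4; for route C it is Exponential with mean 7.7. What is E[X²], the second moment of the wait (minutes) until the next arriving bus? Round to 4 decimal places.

For each component E[X²] = Var + (mean)², giving A: 27.01; B: 81.92; C: 118.58.
Overall E[X²] = 0.36·27.01 + 0.41·81.92 + 0.23·118.58 = 70.5842.

70.5842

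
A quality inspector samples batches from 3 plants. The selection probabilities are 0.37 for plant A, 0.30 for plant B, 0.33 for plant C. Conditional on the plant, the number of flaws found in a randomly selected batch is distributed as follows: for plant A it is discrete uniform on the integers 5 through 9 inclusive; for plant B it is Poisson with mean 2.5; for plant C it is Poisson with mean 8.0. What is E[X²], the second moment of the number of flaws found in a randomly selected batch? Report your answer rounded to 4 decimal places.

45.2550

For each component E[X²] = Var + (mean)², giving A: 51; B: 8.75; C: 72.
Overall E[X²] = 0.37·51 + 0.3·8.75 + 0.33·72 = 45.255.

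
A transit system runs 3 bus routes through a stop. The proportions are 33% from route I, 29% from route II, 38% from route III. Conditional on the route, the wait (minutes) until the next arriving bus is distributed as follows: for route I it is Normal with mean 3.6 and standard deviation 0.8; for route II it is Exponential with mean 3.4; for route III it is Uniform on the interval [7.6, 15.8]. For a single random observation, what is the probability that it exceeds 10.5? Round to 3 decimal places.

0.259

Conditional on each route, P(X > 10.5): I: 0; II: 0.0455823; III: 0.646341.
By total probability, P(X > 10.5) = 0.33·0 + 0.29·0.0455823 + 0.38·0.646341 = 0.258829.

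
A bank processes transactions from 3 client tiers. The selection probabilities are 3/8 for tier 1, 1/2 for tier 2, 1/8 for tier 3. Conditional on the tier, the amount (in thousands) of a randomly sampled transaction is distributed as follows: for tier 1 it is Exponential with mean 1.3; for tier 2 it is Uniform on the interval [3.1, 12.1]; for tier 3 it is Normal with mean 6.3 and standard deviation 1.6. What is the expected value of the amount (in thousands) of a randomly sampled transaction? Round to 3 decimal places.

Component means — 1: 1.3; 2: 7.6; 3: 6.3.
E[X] = 0.375·1.3 + 0.5·7.6 + 0.125·6.3 = 5.075.

5.075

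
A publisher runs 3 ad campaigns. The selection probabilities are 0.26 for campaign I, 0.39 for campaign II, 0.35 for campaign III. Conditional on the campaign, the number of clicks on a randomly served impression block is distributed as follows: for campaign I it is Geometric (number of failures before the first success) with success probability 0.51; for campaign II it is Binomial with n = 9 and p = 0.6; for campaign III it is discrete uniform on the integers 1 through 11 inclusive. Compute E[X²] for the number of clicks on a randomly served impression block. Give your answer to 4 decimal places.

29.0446

For each component E[X²] = Var + (mean)², giving I: 2.807; II: 31.32; III: 46.
Overall E[X²] = 0.26·2.807 + 0.39·31.32 + 0.35·46 = 29.0446.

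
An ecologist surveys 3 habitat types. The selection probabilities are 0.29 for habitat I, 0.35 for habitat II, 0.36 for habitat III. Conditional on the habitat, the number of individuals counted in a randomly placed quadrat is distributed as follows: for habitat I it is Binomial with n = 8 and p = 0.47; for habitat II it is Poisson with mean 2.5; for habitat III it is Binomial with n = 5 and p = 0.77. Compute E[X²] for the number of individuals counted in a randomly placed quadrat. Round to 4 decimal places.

13.3952

For each component E[X²] = Var + (mean)², giving I: 16.1304; II: 8.75; III: 15.708.
Overall E[X²] = 0.29·16.1304 + 0.35·8.75 + 0.36·15.708 = 13.3952.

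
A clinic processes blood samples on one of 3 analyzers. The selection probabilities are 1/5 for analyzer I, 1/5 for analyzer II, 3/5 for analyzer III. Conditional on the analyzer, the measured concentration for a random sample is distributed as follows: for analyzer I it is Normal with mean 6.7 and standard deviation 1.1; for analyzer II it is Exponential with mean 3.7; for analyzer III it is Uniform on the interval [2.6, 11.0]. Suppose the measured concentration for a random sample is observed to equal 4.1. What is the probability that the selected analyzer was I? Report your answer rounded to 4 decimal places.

0.0474

Likelihoods f(4.1 | ·): I: 0.0222006; II: 0.0892387; III: 0.119048.
Posterior ∝ prior × likelihood. Numerator for I: 0.2·0.0222006 = 0.00444011.
Normalizing constant: 0.2·0.0222006 + 0.2·0.0892387 + 0.6·0.119048 = 0.0937164.
P(I | observation) = 0.00444011 / 0.0937164 = 0.0473782.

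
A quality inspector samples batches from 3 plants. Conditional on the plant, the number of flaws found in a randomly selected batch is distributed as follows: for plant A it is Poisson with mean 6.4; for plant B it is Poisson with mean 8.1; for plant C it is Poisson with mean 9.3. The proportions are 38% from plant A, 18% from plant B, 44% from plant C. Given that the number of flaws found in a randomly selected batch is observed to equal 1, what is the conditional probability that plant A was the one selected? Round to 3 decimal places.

Likelihoods P(X=1 | ·): A: 0.010634; B: 0.00245867; C: 0.000850245.
Posterior ∝ prior × likelihood. Numerator for A: 0.38·0.010634 = 0.00404091.
Normalizing constant: 0.38·0.010634 + 0.18·0.00245867 + 0.44·0.000850245 = 0.00485758.
P(A | observation) = 0.00404091 / 0.00485758 = 0.831877.

0.832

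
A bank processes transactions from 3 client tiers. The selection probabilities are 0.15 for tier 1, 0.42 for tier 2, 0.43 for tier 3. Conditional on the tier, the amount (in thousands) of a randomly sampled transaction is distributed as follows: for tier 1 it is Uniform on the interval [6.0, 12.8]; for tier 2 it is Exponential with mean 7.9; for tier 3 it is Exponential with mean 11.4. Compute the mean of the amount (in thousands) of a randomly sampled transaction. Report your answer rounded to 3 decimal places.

Component means — 1: 9.4; 2: 7.9; 3: 11.4.
E[X] = 0.15·9.4 + 0.42·7.9 + 0.43·11.4 = 9.63.

9.630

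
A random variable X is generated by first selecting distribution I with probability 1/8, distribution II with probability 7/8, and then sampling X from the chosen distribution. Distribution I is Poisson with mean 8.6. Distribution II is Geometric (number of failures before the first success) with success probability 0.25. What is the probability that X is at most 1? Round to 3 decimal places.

Conditional on each component, P(X ≤ 1): I: 0.00176742; II: 0.4375.
By total probability, P(X ≤ 1) = 0.125·0.00176742 + 0.875·0.4375 = 0.383033.

0.383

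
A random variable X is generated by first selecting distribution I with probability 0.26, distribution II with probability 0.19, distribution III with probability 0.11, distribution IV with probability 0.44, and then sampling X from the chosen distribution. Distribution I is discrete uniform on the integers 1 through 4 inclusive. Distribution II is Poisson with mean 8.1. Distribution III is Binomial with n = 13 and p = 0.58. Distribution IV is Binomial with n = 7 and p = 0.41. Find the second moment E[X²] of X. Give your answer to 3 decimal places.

For each component E[X²] = Var + (mean)², giving I: 7.5; II: 73.71; III: 60.0184; IV: 9.9302.
Overall E[X²] = 0.26·7.5 + 0.19·73.71 + 0.11·60.0184 + 0.44·9.9302 = 26.9262.

26.926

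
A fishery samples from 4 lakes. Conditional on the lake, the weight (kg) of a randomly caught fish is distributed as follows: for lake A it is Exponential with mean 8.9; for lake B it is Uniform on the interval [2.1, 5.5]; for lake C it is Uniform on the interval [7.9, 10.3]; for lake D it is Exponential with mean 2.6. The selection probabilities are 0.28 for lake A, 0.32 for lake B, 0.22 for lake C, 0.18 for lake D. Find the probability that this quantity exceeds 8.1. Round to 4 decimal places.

Conditional on each lake, P(X > 8.1): A: 0.402479; B: 0; C: 0.916667; D: 0.0443614.
By total probability, P(X > 8.1) = 0.28·0.402479 + 0.32·0 + 0.22·0.916667 + 0.18·0.0443614 = 0.322346.

0.3223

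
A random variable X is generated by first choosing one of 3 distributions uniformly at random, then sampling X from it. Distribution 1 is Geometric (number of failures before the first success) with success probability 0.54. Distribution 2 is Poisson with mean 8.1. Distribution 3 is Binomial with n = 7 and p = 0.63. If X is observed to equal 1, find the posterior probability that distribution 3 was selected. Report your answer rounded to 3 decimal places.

Likelihoods P(X=1 | ·): 1: 0.2484; 2: 0.00245867; 3: 0.0113149.
Posterior ∝ prior × likelihood. Numerator for 3: 0.333333·0.0113149 = 0.00377162.
Normalizing constant: 0.333333·0.2484 + 0.333333·0.00245867 + 0.333333·0.0113149 = 0.0873912.
P(3 | observation) = 0.00377162 / 0.0873912 = 0.0431579.

0.043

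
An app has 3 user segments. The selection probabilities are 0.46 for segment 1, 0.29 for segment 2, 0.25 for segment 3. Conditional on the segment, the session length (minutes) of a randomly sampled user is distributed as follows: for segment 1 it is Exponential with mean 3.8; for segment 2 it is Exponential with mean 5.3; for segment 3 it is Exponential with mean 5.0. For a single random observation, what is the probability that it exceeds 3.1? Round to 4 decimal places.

0.4995

Conditional on each segment, P(X > 3.1): 1: 0.44229; 2: 0.557158; 3: 0.537944.
By total probability, P(X > 3.1) = 0.46·0.44229 + 0.29·0.557158 + 0.25·0.537944 = 0.499515.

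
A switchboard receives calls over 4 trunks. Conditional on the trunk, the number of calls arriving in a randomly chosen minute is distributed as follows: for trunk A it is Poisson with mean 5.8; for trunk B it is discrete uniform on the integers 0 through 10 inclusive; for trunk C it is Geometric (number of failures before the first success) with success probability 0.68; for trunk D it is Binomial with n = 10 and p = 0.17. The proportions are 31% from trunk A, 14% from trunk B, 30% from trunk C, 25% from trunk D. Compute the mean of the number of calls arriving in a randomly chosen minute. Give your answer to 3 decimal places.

3.064

Component means — A: 5.8; B: 5; C: 0.470588; D: 1.7.
E[X] = 0.31·5.8 + 0.14·5 + 0.3·0.470588 + 0.25·1.7 = 3.06418.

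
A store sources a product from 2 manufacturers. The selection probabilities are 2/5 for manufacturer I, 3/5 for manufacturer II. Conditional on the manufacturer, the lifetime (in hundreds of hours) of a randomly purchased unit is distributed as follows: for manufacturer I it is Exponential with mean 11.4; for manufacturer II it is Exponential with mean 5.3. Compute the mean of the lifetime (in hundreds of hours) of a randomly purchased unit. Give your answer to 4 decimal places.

Component means — I: 11.4; II: 5.3.
E[X] = 0.4·11.4 + 0.6·5.3 = 7.74.

7.7400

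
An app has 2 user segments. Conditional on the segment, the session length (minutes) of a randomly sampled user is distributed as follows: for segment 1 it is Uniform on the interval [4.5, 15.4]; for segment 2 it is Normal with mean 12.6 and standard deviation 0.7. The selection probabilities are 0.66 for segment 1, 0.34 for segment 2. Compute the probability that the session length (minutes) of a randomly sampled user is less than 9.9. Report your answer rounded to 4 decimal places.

Conditional on each segment, P(X < 9.9): 1: 0.495413; 2: 5.73601e-05.
By total probability, P(X < 9.9) = 0.66·0.495413 + 0.34·5.73601e-05 = 0.326992.

0.3270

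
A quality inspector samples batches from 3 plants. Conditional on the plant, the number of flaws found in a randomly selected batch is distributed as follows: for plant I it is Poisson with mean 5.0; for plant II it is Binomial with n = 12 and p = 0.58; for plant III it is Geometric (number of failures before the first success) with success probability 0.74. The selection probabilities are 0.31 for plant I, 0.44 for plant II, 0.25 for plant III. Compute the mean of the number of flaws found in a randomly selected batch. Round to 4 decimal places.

Component means — I: 5; II: 6.96; III: 0.351351.
E[X] = 0.31·5 + 0.44·6.96 + 0.25·0.351351 = 4.70024.

4.7002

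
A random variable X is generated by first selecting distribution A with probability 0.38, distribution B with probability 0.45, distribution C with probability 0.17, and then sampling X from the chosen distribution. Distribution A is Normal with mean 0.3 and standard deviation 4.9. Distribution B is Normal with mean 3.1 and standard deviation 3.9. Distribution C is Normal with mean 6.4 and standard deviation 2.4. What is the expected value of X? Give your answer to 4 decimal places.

2.5970

Component means — A: 0.3; B: 3.1; C: 6.4.
E[X] = 0.38·0.3 + 0.45·3.1 + 0.17·6.4 = 2.597.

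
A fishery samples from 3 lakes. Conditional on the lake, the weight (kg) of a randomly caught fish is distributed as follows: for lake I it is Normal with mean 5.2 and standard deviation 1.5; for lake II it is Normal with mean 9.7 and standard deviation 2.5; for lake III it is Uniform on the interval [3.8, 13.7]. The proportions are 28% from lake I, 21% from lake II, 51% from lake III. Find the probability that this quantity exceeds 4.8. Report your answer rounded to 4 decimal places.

Conditional on each lake, P(X > 4.8): I: 0.605137; II: 0.975002; III: 0.89899.
By total probability, P(X > 4.8) = 0.28·0.605137 + 0.21·0.975002 + 0.51·0.89899 = 0.832674.

0.8327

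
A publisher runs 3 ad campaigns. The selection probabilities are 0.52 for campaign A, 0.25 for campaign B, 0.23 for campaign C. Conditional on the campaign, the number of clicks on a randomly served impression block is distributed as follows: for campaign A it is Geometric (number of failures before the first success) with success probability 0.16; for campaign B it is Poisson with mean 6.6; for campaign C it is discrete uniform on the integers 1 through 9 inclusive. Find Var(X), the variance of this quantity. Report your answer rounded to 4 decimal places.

Per component, A: μ=5.25, E[X²]=60.375; B: μ=6.6, E[X²]=50.16; C: μ=5, E[X²]=31.6667.
E[X] = 0.52·5.25 + 0.25·6.6 + 0.23·5 = 5.53.
E[X²] = 0.52·60.375 + 0.25·50.16 + 0.23·31.6667 = 51.2183.
Var(X) = E[X²] − (E[X])² = 51.2183 − 30.5809 = 20.6374.

20.6374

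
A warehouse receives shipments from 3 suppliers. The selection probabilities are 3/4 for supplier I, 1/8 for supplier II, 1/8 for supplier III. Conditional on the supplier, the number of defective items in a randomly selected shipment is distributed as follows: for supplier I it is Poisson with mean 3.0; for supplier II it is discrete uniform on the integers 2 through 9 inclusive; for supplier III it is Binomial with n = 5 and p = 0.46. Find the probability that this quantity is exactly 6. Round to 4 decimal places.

0.0534

Conditional on each supplier, P(X = 6): I: 0.0504094; II: 0.125; III: 0.
By total probability, P(X = 6) = 0.75·0.0504094 + 0.125·0.125 + 0.125·0 = 0.0534321.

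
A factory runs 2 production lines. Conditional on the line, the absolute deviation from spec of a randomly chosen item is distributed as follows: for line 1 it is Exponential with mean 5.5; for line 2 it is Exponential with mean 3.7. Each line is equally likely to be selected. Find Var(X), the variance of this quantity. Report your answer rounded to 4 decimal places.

Per component, 1: μ=5.5, E[X²]=60.5; 2: μ=3.7, E[X²]=27.38.
E[X] = 0.5·5.5 + 0.5·3.7 = 4.6.
E[X²] = 0.5·60.5 + 0.5·27.38 = 43.94.
Var(X) = E[X²] − (E[X])² = 43.94 − 21.16 = 22.78.

22.7800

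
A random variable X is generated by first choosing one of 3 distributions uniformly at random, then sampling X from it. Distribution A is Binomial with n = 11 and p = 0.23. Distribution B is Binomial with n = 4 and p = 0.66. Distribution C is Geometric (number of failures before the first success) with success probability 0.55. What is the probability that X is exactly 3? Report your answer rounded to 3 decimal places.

0.230

Conditional on each component, P(X = 3): A: 0.248081; B: 0.390995; C: 0.0501187.
By total probability, P(X = 3) = 0.333333·0.248081 + 0.333333·0.390995 + 0.333333·0.0501187 = 0.229731.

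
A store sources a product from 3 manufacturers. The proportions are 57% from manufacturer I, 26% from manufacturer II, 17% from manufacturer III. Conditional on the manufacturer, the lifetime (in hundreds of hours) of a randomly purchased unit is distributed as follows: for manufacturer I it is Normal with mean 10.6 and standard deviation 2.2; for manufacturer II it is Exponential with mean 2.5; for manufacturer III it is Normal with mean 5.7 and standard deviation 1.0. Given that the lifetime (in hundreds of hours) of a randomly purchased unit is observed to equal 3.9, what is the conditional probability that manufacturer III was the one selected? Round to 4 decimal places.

0.3700

Likelihoods f(3.9 | ·): I: 0.00175587; II: 0.0840544; III: 0.0789502.
Posterior ∝ prior × likelihood. Numerator for III: 0.17·0.0789502 = 0.0134215.
Normalizing constant: 0.57·0.00175587 + 0.26·0.0840544 + 0.17·0.0789502 = 0.0362765.
P(III | observation) = 0.0134215 / 0.0362765 = 0.369978.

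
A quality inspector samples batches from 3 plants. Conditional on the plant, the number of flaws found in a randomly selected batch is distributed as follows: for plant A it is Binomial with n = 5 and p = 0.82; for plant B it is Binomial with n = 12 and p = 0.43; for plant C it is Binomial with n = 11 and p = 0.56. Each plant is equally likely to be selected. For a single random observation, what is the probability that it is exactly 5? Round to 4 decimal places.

Conditional on each plant, P(X = 5): A: 0.37074; B: 0.22761; C: 0.184628.
By total probability, P(X = 5) = 0.333333·0.37074 + 0.333333·0.22761 + 0.333333·0.184628 = 0.260993.

0.2610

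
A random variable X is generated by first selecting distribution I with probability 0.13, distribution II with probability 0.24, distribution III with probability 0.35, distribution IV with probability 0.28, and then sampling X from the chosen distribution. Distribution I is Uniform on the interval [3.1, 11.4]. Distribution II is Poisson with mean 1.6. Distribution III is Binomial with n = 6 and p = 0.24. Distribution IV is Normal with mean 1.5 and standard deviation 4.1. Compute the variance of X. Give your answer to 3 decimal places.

9.959

Per component, I: μ=7.25, E[X²]=58.3033; II: μ=1.6, E[X²]=4.16; III: μ=1.44, E[X²]=3.168; IV: μ=1.5, E[X²]=19.06.
E[X] = 0.13·7.25 + 0.24·1.6 + 0.35·1.44 + 0.28·1.5 = 2.2505.
E[X²] = 0.13·58.3033 + 0.24·4.16 + 0.35·3.168 + 0.28·19.06 = 15.0234.
Var(X) = E[X²] − (E[X])² = 15.0234 − 5.06475 = 9.95868.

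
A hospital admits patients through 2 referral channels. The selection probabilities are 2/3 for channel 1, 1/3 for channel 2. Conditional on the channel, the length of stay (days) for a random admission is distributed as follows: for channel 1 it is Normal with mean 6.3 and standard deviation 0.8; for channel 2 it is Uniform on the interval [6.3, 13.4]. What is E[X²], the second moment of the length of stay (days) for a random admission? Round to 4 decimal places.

For each component E[X²] = Var + (mean)², giving 1: 40.33; 2: 101.223.
Overall E[X²] = 0.666667·40.33 + 0.333333·101.223 = 60.6278.

60.6278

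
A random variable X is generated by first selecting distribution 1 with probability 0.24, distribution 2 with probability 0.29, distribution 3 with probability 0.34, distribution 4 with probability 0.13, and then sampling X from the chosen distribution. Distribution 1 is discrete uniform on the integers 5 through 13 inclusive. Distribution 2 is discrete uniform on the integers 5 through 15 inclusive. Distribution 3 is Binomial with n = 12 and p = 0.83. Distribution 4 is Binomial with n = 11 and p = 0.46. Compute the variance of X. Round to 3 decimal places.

Per component, 1: μ=9, E[X²]=87.6667; 2: μ=10, E[X²]=110; 3: μ=9.96, E[X²]=100.895; 4: μ=5.06, E[X²]=28.336.
E[X] = 0.24·9 + 0.29·10 + 0.34·9.96 + 0.13·5.06 = 9.1042.
E[X²] = 0.24·87.6667 + 0.29·110 + 0.34·100.895 + 0.13·28.336 = 90.9279.
Var(X) = E[X²] − (E[X])² = 90.9279 − 82.8865 = 8.04145.

8.041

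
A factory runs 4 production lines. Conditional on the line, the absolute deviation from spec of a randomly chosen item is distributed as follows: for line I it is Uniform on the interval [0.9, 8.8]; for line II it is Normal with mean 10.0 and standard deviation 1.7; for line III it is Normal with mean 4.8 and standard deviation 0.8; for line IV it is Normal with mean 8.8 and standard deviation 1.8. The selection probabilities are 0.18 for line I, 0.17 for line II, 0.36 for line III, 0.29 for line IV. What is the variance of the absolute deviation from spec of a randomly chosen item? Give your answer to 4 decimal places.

Per component, I: μ=4.85, E[X²]=28.7233; II: μ=10, E[X²]=102.89; III: μ=4.8, E[X²]=23.68; IV: μ=8.8, E[X²]=80.68.
E[X] = 0.18·4.85 + 0.17·10 + 0.36·4.8 + 0.29·8.8 = 6.853.
E[X²] = 0.18·28.7233 + 0.17·102.89 + 0.36·23.68 + 0.29·80.68 = 54.5835.
Var(X) = E[X²] − (E[X])² = 54.5835 − 46.9636 = 7.61989.

7.6199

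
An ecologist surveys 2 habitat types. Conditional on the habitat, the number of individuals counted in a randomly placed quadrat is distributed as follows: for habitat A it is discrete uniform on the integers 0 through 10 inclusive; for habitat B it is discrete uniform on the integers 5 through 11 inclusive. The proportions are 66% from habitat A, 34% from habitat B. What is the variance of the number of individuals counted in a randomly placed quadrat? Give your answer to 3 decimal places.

Per component, A: μ=5, E[X²]=35; B: μ=8, E[X²]=68.
E[X] = 0.66·5 + 0.34·8 = 6.02.
E[X²] = 0.66·35 + 0.34·68 = 46.22.
Var(X) = E[X²] − (E[X])² = 46.22 − 36.2404 = 9.9796.

9.980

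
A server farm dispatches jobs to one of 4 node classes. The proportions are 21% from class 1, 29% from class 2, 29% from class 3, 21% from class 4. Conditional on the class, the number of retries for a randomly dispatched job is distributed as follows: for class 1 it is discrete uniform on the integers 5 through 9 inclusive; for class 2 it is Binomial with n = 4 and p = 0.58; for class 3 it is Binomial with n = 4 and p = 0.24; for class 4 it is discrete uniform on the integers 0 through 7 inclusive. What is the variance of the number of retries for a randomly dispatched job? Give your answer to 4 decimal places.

Per component, 1: μ=7, E[X²]=51; 2: μ=2.32, E[X²]=6.3568; 3: μ=0.96, E[X²]=1.6512; 4: μ=3.5, E[X²]=17.5.
E[X] = 0.21·7 + 0.29·2.32 + 0.29·0.96 + 0.21·3.5 = 3.1562.
E[X²] = 0.21·51 + 0.29·6.3568 + 0.29·1.6512 + 0.21·17.5 = 16.7073.
Var(X) = E[X²] − (E[X])² = 16.7073 − 9.9616 = 6.74572.

6.7457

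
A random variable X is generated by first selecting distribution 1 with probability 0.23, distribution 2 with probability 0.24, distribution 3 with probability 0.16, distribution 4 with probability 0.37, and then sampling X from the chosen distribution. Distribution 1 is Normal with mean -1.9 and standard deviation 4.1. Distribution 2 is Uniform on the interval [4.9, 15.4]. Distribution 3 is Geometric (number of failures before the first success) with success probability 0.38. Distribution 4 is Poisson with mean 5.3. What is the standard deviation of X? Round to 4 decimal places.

5.2227

Per component, 1: μ=-1.9, E[X²]=20.42; 2: μ=10.15, E[X²]=112.21; 3: μ=1.63158, E[X²]=6.95568; 4: μ=5.3, E[X²]=33.39.
E[X] = 0.23·-1.9 + 0.24·10.15 + 0.16·1.63158 + 0.37·5.3 = 4.22105.
E[X²] = 0.23·20.42 + 0.24·112.21 + 0.16·6.95568 + 0.37·33.39 = 45.0942.
Var(X) = E[X²] − (E[X])² = 45.0942 − 17.8173 = 27.2769.
SD(X) = √27.2769 = 5.22273.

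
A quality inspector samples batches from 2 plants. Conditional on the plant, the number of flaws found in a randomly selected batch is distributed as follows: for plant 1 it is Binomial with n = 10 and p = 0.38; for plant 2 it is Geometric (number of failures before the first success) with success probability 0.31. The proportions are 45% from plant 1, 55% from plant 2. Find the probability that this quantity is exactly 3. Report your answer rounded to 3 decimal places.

Conditional on each plant, P(X = 3): 1: 0.231886; 2: 0.101838.
By total probability, P(X = 3) = 0.45·0.231886 + 0.55·0.101838 = 0.160359.

0.160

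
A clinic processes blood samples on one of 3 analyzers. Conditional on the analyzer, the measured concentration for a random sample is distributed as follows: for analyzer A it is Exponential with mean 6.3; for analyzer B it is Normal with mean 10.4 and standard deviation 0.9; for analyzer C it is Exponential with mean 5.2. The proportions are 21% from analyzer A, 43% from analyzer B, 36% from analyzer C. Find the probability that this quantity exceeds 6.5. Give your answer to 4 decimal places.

Conditional on each analyzer, P(X > 6.5): A: 0.356384; B: 0.999993; C: 0.286505.
By total probability, P(X > 6.5) = 0.21·0.356384 + 0.43·0.999993 + 0.36·0.286505 = 0.607979.

0.6080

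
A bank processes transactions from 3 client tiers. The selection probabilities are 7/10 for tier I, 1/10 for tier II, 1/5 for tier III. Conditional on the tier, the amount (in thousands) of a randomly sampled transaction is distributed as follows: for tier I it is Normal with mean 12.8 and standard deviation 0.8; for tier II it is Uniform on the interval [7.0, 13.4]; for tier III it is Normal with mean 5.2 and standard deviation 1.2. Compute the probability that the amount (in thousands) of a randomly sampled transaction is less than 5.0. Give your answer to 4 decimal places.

0.0868

Conditional on each tier, P(X < 5.0): I: 0; II: 0; III: 0.433816.
By total probability, P(X < 5.0) = 0.7·0 + 0.1·0 + 0.2·0.433816 = 0.0867632.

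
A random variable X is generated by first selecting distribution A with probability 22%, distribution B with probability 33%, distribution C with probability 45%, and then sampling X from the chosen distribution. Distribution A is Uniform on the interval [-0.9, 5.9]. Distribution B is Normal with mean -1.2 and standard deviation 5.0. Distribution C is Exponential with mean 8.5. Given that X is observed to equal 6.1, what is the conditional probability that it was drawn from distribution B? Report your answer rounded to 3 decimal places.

0.260

Likelihoods f(6.1 | ·): A: 0; B: 0.0274833; C: 0.0573999.
Posterior ∝ prior × likelihood. Numerator for B: 0.33·0.0274833 = 0.00906949.
Normalizing constant: 0.22·0 + 0.33·0.0274833 + 0.45·0.0573999 = 0.0348994.
P(B | observation) = 0.00906949 / 0.0348994 = 0.259875.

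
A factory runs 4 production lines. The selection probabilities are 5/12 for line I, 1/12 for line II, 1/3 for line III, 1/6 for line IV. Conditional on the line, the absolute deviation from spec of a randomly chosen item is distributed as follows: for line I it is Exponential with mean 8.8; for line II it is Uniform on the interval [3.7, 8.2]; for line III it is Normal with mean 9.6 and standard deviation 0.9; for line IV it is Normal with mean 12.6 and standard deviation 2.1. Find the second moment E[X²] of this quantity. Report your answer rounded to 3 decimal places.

For each component E[X²] = Var + (mean)², giving I: 154.88; II: 37.09; III: 92.97; IV: 163.17.
Overall E[X²] = 0.416667·154.88 + 0.0833333·37.09 + 0.333333·92.97 + 0.166667·163.17 = 125.809.

125.809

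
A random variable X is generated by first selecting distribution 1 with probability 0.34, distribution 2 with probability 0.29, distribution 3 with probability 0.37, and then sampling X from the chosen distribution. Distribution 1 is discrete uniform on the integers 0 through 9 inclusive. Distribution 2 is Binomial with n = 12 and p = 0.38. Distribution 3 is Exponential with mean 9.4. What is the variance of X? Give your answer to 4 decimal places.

41.8525

Per component, 1: μ=4.5, E[X²]=28.5; 2: μ=4.56, E[X²]=23.6208; 3: μ=9.4, E[X²]=176.72.
E[X] = 0.34·4.5 + 0.29·4.56 + 0.37·9.4 = 6.3304.
E[X²] = 0.34·28.5 + 0.29·23.6208 + 0.37·176.72 = 81.9264.
Var(X) = E[X²] − (E[X])² = 81.9264 − 40.074 = 41.8525.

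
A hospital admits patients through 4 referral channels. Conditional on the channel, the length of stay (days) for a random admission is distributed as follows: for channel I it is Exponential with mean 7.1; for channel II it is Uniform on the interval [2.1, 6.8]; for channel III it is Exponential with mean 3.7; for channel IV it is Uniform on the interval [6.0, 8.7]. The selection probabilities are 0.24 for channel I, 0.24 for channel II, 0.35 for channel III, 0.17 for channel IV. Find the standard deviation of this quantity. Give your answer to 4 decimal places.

4.4717

Per component, I: μ=7.1, E[X²]=100.82; II: μ=4.45, E[X²]=21.6433; III: μ=3.7, E[X²]=27.38; IV: μ=7.35, E[X²]=54.63.
E[X] = 0.24·7.1 + 0.24·4.45 + 0.35·3.7 + 0.17·7.35 = 5.3165.
E[X²] = 0.24·100.82 + 0.24·21.6433 + 0.35·27.38 + 0.17·54.63 = 48.2613.
Var(X) = E[X²] − (E[X])² = 48.2613 − 28.2652 = 19.9961.
SD(X) = √19.9961 = 4.4717.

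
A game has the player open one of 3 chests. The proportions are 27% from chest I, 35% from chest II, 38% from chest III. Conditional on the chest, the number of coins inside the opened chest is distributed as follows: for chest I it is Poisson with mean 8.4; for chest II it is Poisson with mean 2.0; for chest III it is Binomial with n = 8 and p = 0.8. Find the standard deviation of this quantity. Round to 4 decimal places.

3.2110

Per component, I: μ=8.4, E[X²]=78.96; II: μ=2, E[X²]=6; III: μ=6.4, E[X²]=42.24.
E[X] = 0.27·8.4 + 0.35·2 + 0.38·6.4 = 5.4.
E[X²] = 0.27·78.96 + 0.35·6 + 0.38·42.24 = 39.4704.
Var(X) = E[X²] − (E[X])² = 39.4704 − 29.16 = 10.3104.
SD(X) = √10.3104 = 3.21098.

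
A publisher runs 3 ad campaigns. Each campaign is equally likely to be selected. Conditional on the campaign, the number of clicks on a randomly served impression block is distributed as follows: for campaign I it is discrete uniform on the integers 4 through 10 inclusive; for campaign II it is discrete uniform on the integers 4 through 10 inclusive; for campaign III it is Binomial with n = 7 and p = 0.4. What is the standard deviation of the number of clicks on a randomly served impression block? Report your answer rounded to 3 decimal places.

2.673

Per component, I: μ=7, E[X²]=53; II: μ=7, E[X²]=53; III: μ=2.8, E[X²]=9.52.
E[X] = 0.333333·7 + 0.333333·7 + 0.333333·2.8 = 5.6.
E[X²] = 0.333333·53 + 0.333333·53 + 0.333333·9.52 = 38.5067.
Var(X) = E[X²] − (E[X])² = 38.5067 − 31.36 = 7.14667.
SD(X) = √7.14667 = 2.67333.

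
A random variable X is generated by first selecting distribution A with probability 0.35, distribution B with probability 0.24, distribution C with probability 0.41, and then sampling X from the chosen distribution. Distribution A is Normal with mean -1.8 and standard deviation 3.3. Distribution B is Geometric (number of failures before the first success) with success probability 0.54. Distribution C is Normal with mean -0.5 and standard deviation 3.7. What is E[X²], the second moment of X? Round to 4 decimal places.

For each component E[X²] = Var + (mean)², giving A: 14.13; B: 2.30316; C: 13.94.
Overall E[X²] = 0.35·14.13 + 0.24·2.30316 + 0.41·13.94 = 11.2137.

11.2137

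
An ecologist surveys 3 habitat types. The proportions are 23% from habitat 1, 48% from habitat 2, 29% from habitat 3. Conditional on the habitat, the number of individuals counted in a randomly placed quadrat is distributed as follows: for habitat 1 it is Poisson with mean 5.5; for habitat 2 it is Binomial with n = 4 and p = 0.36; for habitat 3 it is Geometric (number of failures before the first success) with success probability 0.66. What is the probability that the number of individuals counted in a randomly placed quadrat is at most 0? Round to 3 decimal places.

0.273

Conditional on each habitat, P(X ≤ 0): 1: 0.00408677; 2: 0.167772; 3: 0.66.
By total probability, P(X ≤ 0) = 0.23·0.00408677 + 0.48·0.167772 + 0.29·0.66 = 0.272871.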